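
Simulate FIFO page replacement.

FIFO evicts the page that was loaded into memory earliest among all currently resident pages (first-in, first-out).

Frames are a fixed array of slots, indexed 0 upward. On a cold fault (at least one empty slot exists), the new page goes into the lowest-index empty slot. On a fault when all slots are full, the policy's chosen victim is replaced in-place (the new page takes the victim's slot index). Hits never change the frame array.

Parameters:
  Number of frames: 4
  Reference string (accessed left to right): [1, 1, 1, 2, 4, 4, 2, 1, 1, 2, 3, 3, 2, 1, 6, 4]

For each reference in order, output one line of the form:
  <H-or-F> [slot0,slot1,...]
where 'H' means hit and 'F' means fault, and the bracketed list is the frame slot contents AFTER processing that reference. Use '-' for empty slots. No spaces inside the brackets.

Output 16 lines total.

F [1,-,-,-]
H [1,-,-,-]
H [1,-,-,-]
F [1,2,-,-]
F [1,2,4,-]
H [1,2,4,-]
H [1,2,4,-]
H [1,2,4,-]
H [1,2,4,-]
H [1,2,4,-]
F [1,2,4,3]
H [1,2,4,3]
H [1,2,4,3]
H [1,2,4,3]
F [6,2,4,3]
H [6,2,4,3]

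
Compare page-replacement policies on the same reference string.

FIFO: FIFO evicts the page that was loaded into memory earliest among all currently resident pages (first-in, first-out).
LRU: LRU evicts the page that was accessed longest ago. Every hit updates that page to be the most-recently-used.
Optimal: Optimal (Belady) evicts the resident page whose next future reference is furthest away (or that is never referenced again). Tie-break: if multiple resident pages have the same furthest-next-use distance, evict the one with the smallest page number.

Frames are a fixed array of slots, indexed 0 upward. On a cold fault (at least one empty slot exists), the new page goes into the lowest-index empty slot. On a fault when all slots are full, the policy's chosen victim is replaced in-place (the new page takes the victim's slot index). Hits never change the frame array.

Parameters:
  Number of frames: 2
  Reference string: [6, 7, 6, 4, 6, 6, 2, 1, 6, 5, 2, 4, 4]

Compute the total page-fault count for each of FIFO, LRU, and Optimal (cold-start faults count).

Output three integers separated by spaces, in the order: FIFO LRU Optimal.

--- FIFO ---
  step 0: ref 6 -> FAULT, frames=[6,-] (faults so far: 1)
  step 1: ref 7 -> FAULT, frames=[6,7] (faults so far: 2)
  step 2: ref 6 -> HIT, frames=[6,7] (faults so far: 2)
  step 3: ref 4 -> FAULT, evict 6, frames=[4,7] (faults so far: 3)
  step 4: ref 6 -> FAULT, evict 7, frames=[4,6] (faults so far: 4)
  step 5: ref 6 -> HIT, frames=[4,6] (faults so far: 4)
  step 6: ref 2 -> FAULT, evict 4, frames=[2,6] (faults so far: 5)
  step 7: ref 1 -> FAULT, evict 6, frames=[2,1] (faults so far: 6)
  step 8: ref 6 -> FAULT, evict 2, frames=[6,1] (faults so far: 7)
  step 9: ref 5 -> FAULT, evict 1, frames=[6,5] (faults so far: 8)
  step 10: ref 2 -> FAULT, evict 6, frames=[2,5] (faults so far: 9)
  step 11: ref 4 -> FAULT, evict 5, frames=[2,4] (faults so far: 10)
  step 12: ref 4 -> HIT, frames=[2,4] (faults so far: 10)
  FIFO total faults: 10
--- LRU ---
  step 0: ref 6 -> FAULT, frames=[6,-] (faults so far: 1)
  step 1: ref 7 -> FAULT, frames=[6,7] (faults so far: 2)
  step 2: ref 6 -> HIT, frames=[6,7] (faults so far: 2)
  step 3: ref 4 -> FAULT, evict 7, frames=[6,4] (faults so far: 3)
  step 4: ref 6 -> HIT, frames=[6,4] (faults so far: 3)
  step 5: ref 6 -> HIT, frames=[6,4] (faults so far: 3)
  step 6: ref 2 -> FAULT, evict 4, frames=[6,2] (faults so far: 4)
  step 7: ref 1 -> FAULT, evict 6, frames=[1,2] (faults so far: 5)
  step 8: ref 6 -> FAULT, evict 2, frames=[1,6] (faults so far: 6)
  step 9: ref 5 -> FAULT, evict 1, frames=[5,6] (faults so far: 7)
  step 10: ref 2 -> FAULT, evict 6, frames=[5,2] (faults so far: 8)
  step 11: ref 4 -> FAULT, evict 5, frames=[4,2] (faults so far: 9)
  step 12: ref 4 -> HIT, frames=[4,2] (faults so far: 9)
  LRU total faults: 9
--- Optimal ---
  step 0: ref 6 -> FAULT, frames=[6,-] (faults so far: 1)
  step 1: ref 7 -> FAULT, frames=[6,7] (faults so far: 2)
  step 2: ref 6 -> HIT, frames=[6,7] (faults so far: 2)
  step 3: ref 4 -> FAULT, evict 7, frames=[6,4] (faults so far: 3)
  step 4: ref 6 -> HIT, frames=[6,4] (faults so far: 3)
  step 5: ref 6 -> HIT, frames=[6,4] (faults so far: 3)
  step 6: ref 2 -> FAULT, evict 4, frames=[6,2] (faults so far: 4)
  step 7: ref 1 -> FAULT, evict 2, frames=[6,1] (faults so far: 5)
  step 8: ref 6 -> HIT, frames=[6,1] (faults so far: 5)
  step 9: ref 5 -> FAULT, evict 1, frames=[6,5] (faults so far: 6)
  step 10: ref 2 -> FAULT, evict 5, frames=[6,2] (faults so far: 7)
  step 11: ref 4 -> FAULT, evict 2, frames=[6,4] (faults so far: 8)
  step 12: ref 4 -> HIT, frames=[6,4] (faults so far: 8)
  Optimal total faults: 8

Answer: 10 9 8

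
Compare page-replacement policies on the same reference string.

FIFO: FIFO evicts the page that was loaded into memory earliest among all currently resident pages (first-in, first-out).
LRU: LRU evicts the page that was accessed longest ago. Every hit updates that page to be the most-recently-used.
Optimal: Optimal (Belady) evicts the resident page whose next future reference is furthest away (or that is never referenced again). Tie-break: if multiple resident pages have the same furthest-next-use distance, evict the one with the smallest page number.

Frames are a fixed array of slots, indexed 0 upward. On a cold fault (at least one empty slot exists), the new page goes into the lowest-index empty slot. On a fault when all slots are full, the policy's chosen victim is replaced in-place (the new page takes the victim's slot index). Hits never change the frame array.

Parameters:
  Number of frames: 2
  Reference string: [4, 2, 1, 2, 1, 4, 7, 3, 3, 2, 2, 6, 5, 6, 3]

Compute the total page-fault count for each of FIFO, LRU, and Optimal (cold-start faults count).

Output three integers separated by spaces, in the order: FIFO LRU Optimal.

--- FIFO ---
  step 0: ref 4 -> FAULT, frames=[4,-] (faults so far: 1)
  step 1: ref 2 -> FAULT, frames=[4,2] (faults so far: 2)
  step 2: ref 1 -> FAULT, evict 4, frames=[1,2] (faults so far: 3)
  step 3: ref 2 -> HIT, frames=[1,2] (faults so far: 3)
  step 4: ref 1 -> HIT, frames=[1,2] (faults so far: 3)
  step 5: ref 4 -> FAULT, evict 2, frames=[1,4] (faults so far: 4)
  step 6: ref 7 -> FAULT, evict 1, frames=[7,4] (faults so far: 5)
  step 7: ref 3 -> FAULT, evict 4, frames=[7,3] (faults so far: 6)
  step 8: ref 3 -> HIT, frames=[7,3] (faults so far: 6)
  step 9: ref 2 -> FAULT, evict 7, frames=[2,3] (faults so far: 7)
  step 10: ref 2 -> HIT, frames=[2,3] (faults so far: 7)
  step 11: ref 6 -> FAULT, evict 3, frames=[2,6] (faults so far: 8)
  step 12: ref 5 -> FAULT, evict 2, frames=[5,6] (faults so far: 9)
  step 13: ref 6 -> HIT, frames=[5,6] (faults so far: 9)
  step 14: ref 3 -> FAULT, evict 6, frames=[5,3] (faults so far: 10)
  FIFO total faults: 10
--- LRU ---
  step 0: ref 4 -> FAULT, frames=[4,-] (faults so far: 1)
  step 1: ref 2 -> FAULT, frames=[4,2] (faults so far: 2)
  step 2: ref 1 -> FAULT, evict 4, frames=[1,2] (faults so far: 3)
  step 3: ref 2 -> HIT, frames=[1,2] (faults so far: 3)
  step 4: ref 1 -> HIT, frames=[1,2] (faults so far: 3)
  step 5: ref 4 -> FAULT, evict 2, frames=[1,4] (faults so far: 4)
  step 6: ref 7 -> FAULT, evict 1, frames=[7,4] (faults so far: 5)
  step 7: ref 3 -> FAULT, evict 4, frames=[7,3] (faults so far: 6)
  step 8: ref 3 -> HIT, frames=[7,3] (faults so far: 6)
  step 9: ref 2 -> FAULT, evict 7, frames=[2,3] (faults so far: 7)
  step 10: ref 2 -> HIT, frames=[2,3] (faults so far: 7)
  step 11: ref 6 -> FAULT, evict 3, frames=[2,6] (faults so far: 8)
  step 12: ref 5 -> FAULT, evict 2, frames=[5,6] (faults so far: 9)
  step 13: ref 6 -> HIT, frames=[5,6] (faults so far: 9)
  step 14: ref 3 -> FAULT, evict 5, frames=[3,6] (faults so far: 10)
  LRU total faults: 10
--- Optimal ---
  step 0: ref 4 -> FAULT, frames=[4,-] (faults so far: 1)
  step 1: ref 2 -> FAULT, frames=[4,2] (faults so far: 2)
  step 2: ref 1 -> FAULT, evict 4, frames=[1,2] (faults so far: 3)
  step 3: ref 2 -> HIT, frames=[1,2] (faults so far: 3)
  step 4: ref 1 -> HIT, frames=[1,2] (faults so far: 3)
  step 5: ref 4 -> FAULT, evict 1, frames=[4,2] (faults so far: 4)
  step 6: ref 7 -> FAULT, evict 4, frames=[7,2] (faults so far: 5)
  step 7: ref 3 -> FAULT, evict 7, frames=[3,2] (faults so far: 6)
  step 8: ref 3 -> HIT, frames=[3,2] (faults so far: 6)
  step 9: ref 2 -> HIT, frames=[3,2] (faults so far: 6)
  step 10: ref 2 -> HIT, frames=[3,2] (faults so far: 6)
  step 11: ref 6 -> FAULT, evict 2, frames=[3,6] (faults so far: 7)
  step 12: ref 5 -> FAULT, evict 3, frames=[5,6] (faults so far: 8)
  step 13: ref 6 -> HIT, frames=[5,6] (faults so far: 8)
  step 14: ref 3 -> FAULT, evict 5, frames=[3,6] (faults so far: 9)
  Optimal total faults: 9

Answer: 10 10 9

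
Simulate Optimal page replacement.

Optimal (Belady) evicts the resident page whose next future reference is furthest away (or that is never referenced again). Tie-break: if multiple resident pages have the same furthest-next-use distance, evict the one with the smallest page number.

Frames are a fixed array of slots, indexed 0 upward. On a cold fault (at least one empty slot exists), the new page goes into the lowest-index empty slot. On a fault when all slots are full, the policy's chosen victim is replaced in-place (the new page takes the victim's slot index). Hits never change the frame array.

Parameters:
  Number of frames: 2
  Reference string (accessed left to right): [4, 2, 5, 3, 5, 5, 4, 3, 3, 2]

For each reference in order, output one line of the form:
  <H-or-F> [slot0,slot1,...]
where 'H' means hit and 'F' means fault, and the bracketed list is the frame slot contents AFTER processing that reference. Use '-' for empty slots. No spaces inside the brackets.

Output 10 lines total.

F [4,-]
F [4,2]
F [4,5]
F [3,5]
H [3,5]
H [3,5]
F [3,4]
H [3,4]
H [3,4]
F [2,4]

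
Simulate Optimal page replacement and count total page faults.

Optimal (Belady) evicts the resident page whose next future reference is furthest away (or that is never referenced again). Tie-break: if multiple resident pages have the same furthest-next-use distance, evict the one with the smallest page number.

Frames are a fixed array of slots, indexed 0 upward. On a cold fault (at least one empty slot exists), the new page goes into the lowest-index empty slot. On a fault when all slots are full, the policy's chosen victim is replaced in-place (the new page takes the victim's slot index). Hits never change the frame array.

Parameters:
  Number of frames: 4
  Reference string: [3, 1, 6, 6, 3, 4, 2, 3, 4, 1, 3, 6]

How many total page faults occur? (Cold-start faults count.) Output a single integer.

Step 0: ref 3 → FAULT, frames=[3,-,-,-]
Step 1: ref 1 → FAULT, frames=[3,1,-,-]
Step 2: ref 6 → FAULT, frames=[3,1,6,-]
Step 3: ref 6 → HIT, frames=[3,1,6,-]
Step 4: ref 3 → HIT, frames=[3,1,6,-]
Step 5: ref 4 → FAULT, frames=[3,1,6,4]
Step 6: ref 2 → FAULT (evict 6), frames=[3,1,2,4]
Step 7: ref 3 → HIT, frames=[3,1,2,4]
Step 8: ref 4 → HIT, frames=[3,1,2,4]
Step 9: ref 1 → HIT, frames=[3,1,2,4]
Step 10: ref 3 → HIT, frames=[3,1,2,4]
Step 11: ref 6 → FAULT (evict 1), frames=[3,6,2,4]
Total faults: 6

Answer: 6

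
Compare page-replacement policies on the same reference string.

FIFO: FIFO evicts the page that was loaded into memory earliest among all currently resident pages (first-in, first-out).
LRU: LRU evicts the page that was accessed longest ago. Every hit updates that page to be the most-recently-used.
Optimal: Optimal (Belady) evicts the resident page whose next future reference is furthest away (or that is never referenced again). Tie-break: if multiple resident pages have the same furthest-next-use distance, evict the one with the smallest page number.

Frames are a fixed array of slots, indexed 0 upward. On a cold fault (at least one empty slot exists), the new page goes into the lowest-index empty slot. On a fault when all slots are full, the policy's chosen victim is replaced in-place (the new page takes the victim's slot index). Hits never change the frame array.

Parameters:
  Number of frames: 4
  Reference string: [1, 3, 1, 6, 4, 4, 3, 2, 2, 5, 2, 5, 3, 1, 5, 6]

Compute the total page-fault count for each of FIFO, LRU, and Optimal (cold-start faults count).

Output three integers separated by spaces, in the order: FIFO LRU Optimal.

Answer: 9 8 7

Derivation:
--- FIFO ---
  step 0: ref 1 -> FAULT, frames=[1,-,-,-] (faults so far: 1)
  step 1: ref 3 -> FAULT, frames=[1,3,-,-] (faults so far: 2)
  step 2: ref 1 -> HIT, frames=[1,3,-,-] (faults so far: 2)
  step 3: ref 6 -> FAULT, frames=[1,3,6,-] (faults so far: 3)
  step 4: ref 4 -> FAULT, frames=[1,3,6,4] (faults so far: 4)
  step 5: ref 4 -> HIT, frames=[1,3,6,4] (faults so far: 4)
  step 6: ref 3 -> HIT, frames=[1,3,6,4] (faults so far: 4)
  step 7: ref 2 -> FAULT, evict 1, frames=[2,3,6,4] (faults so far: 5)
  step 8: ref 2 -> HIT, frames=[2,3,6,4] (faults so far: 5)
  step 9: ref 5 -> FAULT, evict 3, frames=[2,5,6,4] (faults so far: 6)
  step 10: ref 2 -> HIT, frames=[2,5,6,4] (faults so far: 6)
  step 11: ref 5 -> HIT, frames=[2,5,6,4] (faults so far: 6)
  step 12: ref 3 -> FAULT, evict 6, frames=[2,5,3,4] (faults so far: 7)
  step 13: ref 1 -> FAULT, evict 4, frames=[2,5,3,1] (faults so far: 8)
  step 14: ref 5 -> HIT, frames=[2,5,3,1] (faults so far: 8)
  step 15: ref 6 -> FAULT, evict 2, frames=[6,5,3,1] (faults so far: 9)
  FIFO total faults: 9
--- LRU ---
  step 0: ref 1 -> FAULT, frames=[1,-,-,-] (faults so far: 1)
  step 1: ref 3 -> FAULT, frames=[1,3,-,-] (faults so far: 2)
  step 2: ref 1 -> HIT, frames=[1,3,-,-] (faults so far: 2)
  step 3: ref 6 -> FAULT, frames=[1,3,6,-] (faults so far: 3)
  step 4: ref 4 -> FAULT, frames=[1,3,6,4] (faults so far: 4)
  step 5: ref 4 -> HIT, frames=[1,3,6,4] (faults so far: 4)
  step 6: ref 3 -> HIT, frames=[1,3,6,4] (faults so far: 4)
  step 7: ref 2 -> FAULT, evict 1, frames=[2,3,6,4] (faults so far: 5)
  step 8: ref 2 -> HIT, frames=[2,3,6,4] (faults so far: 5)
  step 9: ref 5 -> FAULT, evict 6, frames=[2,3,5,4] (faults so far: 6)
  step 10: ref 2 -> HIT, frames=[2,3,5,4] (faults so far: 6)
  step 11: ref 5 -> HIT, frames=[2,3,5,4] (faults so far: 6)
  step 12: ref 3 -> HIT, frames=[2,3,5,4] (faults so far: 6)
  step 13: ref 1 -> FAULT, evict 4, frames=[2,3,5,1] (faults so far: 7)
  step 14: ref 5 -> HIT, frames=[2,3,5,1] (faults so far: 7)
  step 15: ref 6 -> FAULT, evict 2, frames=[6,3,5,1] (faults so far: 8)
  LRU total faults: 8
--- Optimal ---
  step 0: ref 1 -> FAULT, frames=[1,-,-,-] (faults so far: 1)
  step 1: ref 3 -> FAULT, frames=[1,3,-,-] (faults so far: 2)
  step 2: ref 1 -> HIT, frames=[1,3,-,-] (faults so far: 2)
  step 3: ref 6 -> FAULT, frames=[1,3,6,-] (faults so far: 3)
  step 4: ref 4 -> FAULT, frames=[1,3,6,4] (faults so far: 4)
  step 5: ref 4 -> HIT, frames=[1,3,6,4] (faults so far: 4)
  step 6: ref 3 -> HIT, frames=[1,3,6,4] (faults so far: 4)
  step 7: ref 2 -> FAULT, evict 4, frames=[1,3,6,2] (faults so far: 5)
  step 8: ref 2 -> HIT, frames=[1,3,6,2] (faults so far: 5)
  step 9: ref 5 -> FAULT, evict 6, frames=[1,3,5,2] (faults so far: 6)
  step 10: ref 2 -> HIT, frames=[1,3,5,2] (faults so far: 6)
  step 11: ref 5 -> HIT, frames=[1,3,5,2] (faults so far: 6)
  step 12: ref 3 -> HIT, frames=[1,3,5,2] (faults so far: 6)
  step 13: ref 1 -> HIT, frames=[1,3,5,2] (faults so far: 6)
  step 14: ref 5 -> HIT, frames=[1,3,5,2] (faults so far: 6)
  step 15: ref 6 -> FAULT, evict 1, frames=[6,3,5,2] (faults so far: 7)
  Optimal total faults: 7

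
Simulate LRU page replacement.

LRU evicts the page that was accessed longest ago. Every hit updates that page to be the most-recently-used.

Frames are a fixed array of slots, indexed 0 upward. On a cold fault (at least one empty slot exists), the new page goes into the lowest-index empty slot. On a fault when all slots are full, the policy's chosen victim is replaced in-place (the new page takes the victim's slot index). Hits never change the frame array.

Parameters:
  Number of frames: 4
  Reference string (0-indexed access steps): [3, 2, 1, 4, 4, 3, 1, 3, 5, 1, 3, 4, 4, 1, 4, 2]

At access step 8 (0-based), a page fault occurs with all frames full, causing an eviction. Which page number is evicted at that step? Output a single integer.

Step 0: ref 3 -> FAULT, frames=[3,-,-,-]
Step 1: ref 2 -> FAULT, frames=[3,2,-,-]
Step 2: ref 1 -> FAULT, frames=[3,2,1,-]
Step 3: ref 4 -> FAULT, frames=[3,2,1,4]
Step 4: ref 4 -> HIT, frames=[3,2,1,4]
Step 5: ref 3 -> HIT, frames=[3,2,1,4]
Step 6: ref 1 -> HIT, frames=[3,2,1,4]
Step 7: ref 3 -> HIT, frames=[3,2,1,4]
Step 8: ref 5 -> FAULT, evict 2, frames=[3,5,1,4]
At step 8: evicted page 2

Answer: 2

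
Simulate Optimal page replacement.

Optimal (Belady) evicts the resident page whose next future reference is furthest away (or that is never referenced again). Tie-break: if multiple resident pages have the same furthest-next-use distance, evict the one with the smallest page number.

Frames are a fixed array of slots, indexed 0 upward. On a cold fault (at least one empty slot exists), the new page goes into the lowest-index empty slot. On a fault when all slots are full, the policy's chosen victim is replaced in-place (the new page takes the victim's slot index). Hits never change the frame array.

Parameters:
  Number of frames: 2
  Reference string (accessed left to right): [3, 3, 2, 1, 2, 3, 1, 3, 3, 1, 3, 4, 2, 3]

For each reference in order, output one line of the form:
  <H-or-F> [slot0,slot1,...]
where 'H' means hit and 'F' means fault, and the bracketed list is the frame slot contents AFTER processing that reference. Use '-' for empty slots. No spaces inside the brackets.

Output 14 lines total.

F [3,-]
H [3,-]
F [3,2]
F [1,2]
H [1,2]
F [1,3]
H [1,3]
H [1,3]
H [1,3]
H [1,3]
H [1,3]
F [4,3]
F [2,3]
H [2,3]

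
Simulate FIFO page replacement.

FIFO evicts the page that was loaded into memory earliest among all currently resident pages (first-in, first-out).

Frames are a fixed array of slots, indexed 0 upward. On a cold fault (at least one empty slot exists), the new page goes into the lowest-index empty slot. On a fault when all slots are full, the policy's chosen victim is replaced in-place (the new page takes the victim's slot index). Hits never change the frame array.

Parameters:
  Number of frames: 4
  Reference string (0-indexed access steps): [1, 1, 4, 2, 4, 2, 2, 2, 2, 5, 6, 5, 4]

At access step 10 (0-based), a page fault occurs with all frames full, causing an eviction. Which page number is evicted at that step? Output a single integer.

Step 0: ref 1 -> FAULT, frames=[1,-,-,-]
Step 1: ref 1 -> HIT, frames=[1,-,-,-]
Step 2: ref 4 -> FAULT, frames=[1,4,-,-]
Step 3: ref 2 -> FAULT, frames=[1,4,2,-]
Step 4: ref 4 -> HIT, frames=[1,4,2,-]
Step 5: ref 2 -> HIT, frames=[1,4,2,-]
Step 6: ref 2 -> HIT, frames=[1,4,2,-]
Step 7: ref 2 -> HIT, frames=[1,4,2,-]
Step 8: ref 2 -> HIT, frames=[1,4,2,-]
Step 9: ref 5 -> FAULT, frames=[1,4,2,5]
Step 10: ref 6 -> FAULT, evict 1, frames=[6,4,2,5]
At step 10: evicted page 1

Answer: 1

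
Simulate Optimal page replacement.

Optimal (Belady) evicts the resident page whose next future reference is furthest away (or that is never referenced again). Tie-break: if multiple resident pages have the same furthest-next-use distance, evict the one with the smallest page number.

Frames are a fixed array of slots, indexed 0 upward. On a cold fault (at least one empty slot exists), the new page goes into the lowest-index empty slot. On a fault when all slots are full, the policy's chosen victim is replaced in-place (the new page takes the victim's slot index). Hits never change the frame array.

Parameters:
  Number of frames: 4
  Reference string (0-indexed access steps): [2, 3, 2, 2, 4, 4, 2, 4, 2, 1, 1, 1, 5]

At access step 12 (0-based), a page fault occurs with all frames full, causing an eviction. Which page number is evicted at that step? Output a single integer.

Answer: 1

Derivation:
Step 0: ref 2 -> FAULT, frames=[2,-,-,-]
Step 1: ref 3 -> FAULT, frames=[2,3,-,-]
Step 2: ref 2 -> HIT, frames=[2,3,-,-]
Step 3: ref 2 -> HIT, frames=[2,3,-,-]
Step 4: ref 4 -> FAULT, frames=[2,3,4,-]
Step 5: ref 4 -> HIT, frames=[2,3,4,-]
Step 6: ref 2 -> HIT, frames=[2,3,4,-]
Step 7: ref 4 -> HIT, frames=[2,3,4,-]
Step 8: ref 2 -> HIT, frames=[2,3,4,-]
Step 9: ref 1 -> FAULT, frames=[2,3,4,1]
Step 10: ref 1 -> HIT, frames=[2,3,4,1]
Step 11: ref 1 -> HIT, frames=[2,3,4,1]
Step 12: ref 5 -> FAULT, evict 1, frames=[2,3,4,5]
At step 12: evicted page 1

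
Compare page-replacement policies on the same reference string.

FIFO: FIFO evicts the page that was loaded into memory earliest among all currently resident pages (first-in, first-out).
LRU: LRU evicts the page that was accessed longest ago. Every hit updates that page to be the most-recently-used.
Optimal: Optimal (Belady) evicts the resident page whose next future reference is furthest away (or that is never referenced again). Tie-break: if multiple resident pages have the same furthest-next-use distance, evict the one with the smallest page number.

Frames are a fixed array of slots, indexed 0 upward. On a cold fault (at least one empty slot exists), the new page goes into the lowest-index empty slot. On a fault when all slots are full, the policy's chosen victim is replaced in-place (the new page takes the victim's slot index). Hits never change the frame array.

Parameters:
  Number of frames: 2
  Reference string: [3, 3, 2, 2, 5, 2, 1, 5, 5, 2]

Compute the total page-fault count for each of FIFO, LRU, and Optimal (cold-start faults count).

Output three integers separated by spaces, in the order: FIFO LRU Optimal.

--- FIFO ---
  step 0: ref 3 -> FAULT, frames=[3,-] (faults so far: 1)
  step 1: ref 3 -> HIT, frames=[3,-] (faults so far: 1)
  step 2: ref 2 -> FAULT, frames=[3,2] (faults so far: 2)
  step 3: ref 2 -> HIT, frames=[3,2] (faults so far: 2)
  step 4: ref 5 -> FAULT, evict 3, frames=[5,2] (faults so far: 3)
  step 5: ref 2 -> HIT, frames=[5,2] (faults so far: 3)
  step 6: ref 1 -> FAULT, evict 2, frames=[5,1] (faults so far: 4)
  step 7: ref 5 -> HIT, frames=[5,1] (faults so far: 4)
  step 8: ref 5 -> HIT, frames=[5,1] (faults so far: 4)
  step 9: ref 2 -> FAULT, evict 5, frames=[2,1] (faults so far: 5)
  FIFO total faults: 5
--- LRU ---
  step 0: ref 3 -> FAULT, frames=[3,-] (faults so far: 1)
  step 1: ref 3 -> HIT, frames=[3,-] (faults so far: 1)
  step 2: ref 2 -> FAULT, frames=[3,2] (faults so far: 2)
  step 3: ref 2 -> HIT, frames=[3,2] (faults so far: 2)
  step 4: ref 5 -> FAULT, evict 3, frames=[5,2] (faults so far: 3)
  step 5: ref 2 -> HIT, frames=[5,2] (faults so far: 3)
  step 6: ref 1 -> FAULT, evict 5, frames=[1,2] (faults so far: 4)
  step 7: ref 5 -> FAULT, evict 2, frames=[1,5] (faults so far: 5)
  step 8: ref 5 -> HIT, frames=[1,5] (faults so far: 5)
  step 9: ref 2 -> FAULT, evict 1, frames=[2,5] (faults so far: 6)
  LRU total faults: 6
--- Optimal ---
  step 0: ref 3 -> FAULT, frames=[3,-] (faults so far: 1)
  step 1: ref 3 -> HIT, frames=[3,-] (faults so far: 1)
  step 2: ref 2 -> FAULT, frames=[3,2] (faults so far: 2)
  step 3: ref 2 -> HIT, frames=[3,2] (faults so far: 2)
  step 4: ref 5 -> FAULT, evict 3, frames=[5,2] (faults so far: 3)
  step 5: ref 2 -> HIT, frames=[5,2] (faults so far: 3)
  step 6: ref 1 -> FAULT, evict 2, frames=[5,1] (faults so far: 4)
  step 7: ref 5 -> HIT, frames=[5,1] (faults so far: 4)
  step 8: ref 5 -> HIT, frames=[5,1] (faults so far: 4)
  step 9: ref 2 -> FAULT, evict 1, frames=[5,2] (faults so far: 5)
  Optimal total faults: 5

Answer: 5 6 5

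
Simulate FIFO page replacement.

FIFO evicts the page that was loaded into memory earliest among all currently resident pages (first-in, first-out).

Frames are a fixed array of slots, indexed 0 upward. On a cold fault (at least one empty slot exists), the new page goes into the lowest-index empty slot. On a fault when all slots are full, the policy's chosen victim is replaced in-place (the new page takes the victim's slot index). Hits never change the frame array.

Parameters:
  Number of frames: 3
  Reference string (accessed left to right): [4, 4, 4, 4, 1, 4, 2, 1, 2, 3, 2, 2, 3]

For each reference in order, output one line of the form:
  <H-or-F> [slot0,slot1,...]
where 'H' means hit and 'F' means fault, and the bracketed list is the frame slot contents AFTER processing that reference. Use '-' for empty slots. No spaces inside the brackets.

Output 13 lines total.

F [4,-,-]
H [4,-,-]
H [4,-,-]
H [4,-,-]
F [4,1,-]
H [4,1,-]
F [4,1,2]
H [4,1,2]
H [4,1,2]
F [3,1,2]
H [3,1,2]
H [3,1,2]
H [3,1,2]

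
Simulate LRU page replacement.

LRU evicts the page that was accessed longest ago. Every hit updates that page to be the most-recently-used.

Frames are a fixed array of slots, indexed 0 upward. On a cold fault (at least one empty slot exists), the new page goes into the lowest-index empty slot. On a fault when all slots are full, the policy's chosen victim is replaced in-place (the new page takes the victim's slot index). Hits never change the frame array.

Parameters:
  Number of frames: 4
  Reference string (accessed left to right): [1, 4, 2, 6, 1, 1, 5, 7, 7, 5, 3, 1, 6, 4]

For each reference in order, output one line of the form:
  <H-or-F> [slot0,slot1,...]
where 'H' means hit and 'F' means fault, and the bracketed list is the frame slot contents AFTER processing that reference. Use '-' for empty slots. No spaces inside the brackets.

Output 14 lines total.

F [1,-,-,-]
F [1,4,-,-]
F [1,4,2,-]
F [1,4,2,6]
H [1,4,2,6]
H [1,4,2,6]
F [1,5,2,6]
F [1,5,7,6]
H [1,5,7,6]
H [1,5,7,6]
F [1,5,7,3]
H [1,5,7,3]
F [1,5,6,3]
F [1,4,6,3]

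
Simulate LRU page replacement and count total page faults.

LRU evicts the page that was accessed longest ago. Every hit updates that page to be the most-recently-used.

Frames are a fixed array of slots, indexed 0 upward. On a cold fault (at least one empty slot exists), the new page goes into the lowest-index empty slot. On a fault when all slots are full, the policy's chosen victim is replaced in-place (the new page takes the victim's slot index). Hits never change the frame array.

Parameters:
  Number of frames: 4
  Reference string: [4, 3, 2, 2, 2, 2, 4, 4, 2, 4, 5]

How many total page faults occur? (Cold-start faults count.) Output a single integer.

Step 0: ref 4 → FAULT, frames=[4,-,-,-]
Step 1: ref 3 → FAULT, frames=[4,3,-,-]
Step 2: ref 2 → FAULT, frames=[4,3,2,-]
Step 3: ref 2 → HIT, frames=[4,3,2,-]
Step 4: ref 2 → HIT, frames=[4,3,2,-]
Step 5: ref 2 → HIT, frames=[4,3,2,-]
Step 6: ref 4 → HIT, frames=[4,3,2,-]
Step 7: ref 4 → HIT, frames=[4,3,2,-]
Step 8: ref 2 → HIT, frames=[4,3,2,-]
Step 9: ref 4 → HIT, frames=[4,3,2,-]
Step 10: ref 5 → FAULT, frames=[4,3,2,5]
Total faults: 4

Answer: 4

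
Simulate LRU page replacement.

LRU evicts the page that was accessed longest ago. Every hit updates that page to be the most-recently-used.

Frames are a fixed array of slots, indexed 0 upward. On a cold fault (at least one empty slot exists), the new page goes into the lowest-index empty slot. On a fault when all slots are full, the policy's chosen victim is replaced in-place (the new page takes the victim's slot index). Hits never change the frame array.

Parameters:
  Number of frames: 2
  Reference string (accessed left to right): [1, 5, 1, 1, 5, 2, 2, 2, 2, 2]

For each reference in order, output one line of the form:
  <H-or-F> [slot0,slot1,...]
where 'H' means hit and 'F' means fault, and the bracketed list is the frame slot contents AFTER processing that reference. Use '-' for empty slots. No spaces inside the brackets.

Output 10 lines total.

F [1,-]
F [1,5]
H [1,5]
H [1,5]
H [1,5]
F [2,5]
H [2,5]
H [2,5]
H [2,5]
H [2,5]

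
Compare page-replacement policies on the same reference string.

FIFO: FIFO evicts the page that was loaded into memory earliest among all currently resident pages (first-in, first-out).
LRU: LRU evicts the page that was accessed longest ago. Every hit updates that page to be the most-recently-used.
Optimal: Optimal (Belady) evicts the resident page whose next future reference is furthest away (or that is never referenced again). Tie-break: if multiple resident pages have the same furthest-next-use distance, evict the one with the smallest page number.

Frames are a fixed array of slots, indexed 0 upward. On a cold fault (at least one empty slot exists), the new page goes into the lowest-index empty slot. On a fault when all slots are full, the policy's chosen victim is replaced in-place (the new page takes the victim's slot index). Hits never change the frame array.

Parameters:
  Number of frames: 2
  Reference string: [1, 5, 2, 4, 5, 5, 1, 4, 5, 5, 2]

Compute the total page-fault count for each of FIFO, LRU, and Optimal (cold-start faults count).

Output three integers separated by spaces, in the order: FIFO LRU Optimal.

Answer: 9 9 7

Derivation:
--- FIFO ---
  step 0: ref 1 -> FAULT, frames=[1,-] (faults so far: 1)
  step 1: ref 5 -> FAULT, frames=[1,5] (faults so far: 2)
  step 2: ref 2 -> FAULT, evict 1, frames=[2,5] (faults so far: 3)
  step 3: ref 4 -> FAULT, evict 5, frames=[2,4] (faults so far: 4)
  step 4: ref 5 -> FAULT, evict 2, frames=[5,4] (faults so far: 5)
  step 5: ref 5 -> HIT, frames=[5,4] (faults so far: 5)
  step 6: ref 1 -> FAULT, evict 4, frames=[5,1] (faults so far: 6)
  step 7: ref 4 -> FAULT, evict 5, frames=[4,1] (faults so far: 7)
  step 8: ref 5 -> FAULT, evict 1, frames=[4,5] (faults so far: 8)
  step 9: ref 5 -> HIT, frames=[4,5] (faults so far: 8)
  step 10: ref 2 -> FAULT, evict 4, frames=[2,5] (faults so far: 9)
  FIFO total faults: 9
--- LRU ---
  step 0: ref 1 -> FAULT, frames=[1,-] (faults so far: 1)
  step 1: ref 5 -> FAULT, frames=[1,5] (faults so far: 2)
  step 2: ref 2 -> FAULT, evict 1, frames=[2,5] (faults so far: 3)
  step 3: ref 4 -> FAULT, evict 5, frames=[2,4] (faults so far: 4)
  step 4: ref 5 -> FAULT, evict 2, frames=[5,4] (faults so far: 5)
  step 5: ref 5 -> HIT, frames=[5,4] (faults so far: 5)
  step 6: ref 1 -> FAULT, evict 4, frames=[5,1] (faults so far: 6)
  step 7: ref 4 -> FAULT, evict 5, frames=[4,1] (faults so far: 7)
  step 8: ref 5 -> FAULT, evict 1, frames=[4,5] (faults so far: 8)
  step 9: ref 5 -> HIT, frames=[4,5] (faults so far: 8)
  step 10: ref 2 -> FAULT, evict 4, frames=[2,5] (faults so far: 9)
  LRU total faults: 9
--- Optimal ---
  step 0: ref 1 -> FAULT, frames=[1,-] (faults so far: 1)
  step 1: ref 5 -> FAULT, frames=[1,5] (faults so far: 2)
  step 2: ref 2 -> FAULT, evict 1, frames=[2,5] (faults so far: 3)
  step 3: ref 4 -> FAULT, evict 2, frames=[4,5] (faults so far: 4)
  step 4: ref 5 -> HIT, frames=[4,5] (faults so far: 4)
  step 5: ref 5 -> HIT, frames=[4,5] (faults so far: 4)
  step 6: ref 1 -> FAULT, evict 5, frames=[4,1] (faults so far: 5)
  step 7: ref 4 -> HIT, frames=[4,1] (faults so far: 5)
  step 8: ref 5 -> FAULT, evict 1, frames=[4,5] (faults so far: 6)
  step 9: ref 5 -> HIT, frames=[4,5] (faults so far: 6)
  step 10: ref 2 -> FAULT, evict 4, frames=[2,5] (faults so far: 7)
  Optimal total faults: 7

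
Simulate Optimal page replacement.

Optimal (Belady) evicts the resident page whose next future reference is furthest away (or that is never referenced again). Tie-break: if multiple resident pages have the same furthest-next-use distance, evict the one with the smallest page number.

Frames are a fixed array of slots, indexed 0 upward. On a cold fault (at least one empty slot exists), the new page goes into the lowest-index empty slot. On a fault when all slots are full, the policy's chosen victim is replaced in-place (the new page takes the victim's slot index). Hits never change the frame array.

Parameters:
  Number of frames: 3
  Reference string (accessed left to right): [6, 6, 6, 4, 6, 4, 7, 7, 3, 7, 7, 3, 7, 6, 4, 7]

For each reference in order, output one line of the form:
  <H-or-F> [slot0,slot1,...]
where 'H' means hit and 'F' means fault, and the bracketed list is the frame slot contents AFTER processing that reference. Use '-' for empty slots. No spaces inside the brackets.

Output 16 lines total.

F [6,-,-]
H [6,-,-]
H [6,-,-]
F [6,4,-]
H [6,4,-]
H [6,4,-]
F [6,4,7]
H [6,4,7]
F [6,3,7]
H [6,3,7]
H [6,3,7]
H [6,3,7]
H [6,3,7]
H [6,3,7]
F [6,4,7]
H [6,4,7]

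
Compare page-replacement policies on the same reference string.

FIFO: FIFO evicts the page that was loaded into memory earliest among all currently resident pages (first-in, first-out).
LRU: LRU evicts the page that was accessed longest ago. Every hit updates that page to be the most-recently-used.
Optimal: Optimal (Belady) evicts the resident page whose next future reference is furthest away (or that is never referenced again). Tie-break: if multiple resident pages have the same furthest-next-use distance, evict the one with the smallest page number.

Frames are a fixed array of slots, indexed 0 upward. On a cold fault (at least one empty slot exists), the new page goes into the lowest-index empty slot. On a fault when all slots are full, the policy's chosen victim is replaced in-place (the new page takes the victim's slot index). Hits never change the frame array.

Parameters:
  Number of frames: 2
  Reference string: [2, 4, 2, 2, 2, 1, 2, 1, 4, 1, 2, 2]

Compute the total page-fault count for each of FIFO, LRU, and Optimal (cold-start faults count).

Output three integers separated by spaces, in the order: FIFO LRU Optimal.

Answer: 7 5 5

Derivation:
--- FIFO ---
  step 0: ref 2 -> FAULT, frames=[2,-] (faults so far: 1)
  step 1: ref 4 -> FAULT, frames=[2,4] (faults so far: 2)
  step 2: ref 2 -> HIT, frames=[2,4] (faults so far: 2)
  step 3: ref 2 -> HIT, frames=[2,4] (faults so far: 2)
  step 4: ref 2 -> HIT, frames=[2,4] (faults so far: 2)
  step 5: ref 1 -> FAULT, evict 2, frames=[1,4] (faults so far: 3)
  step 6: ref 2 -> FAULT, evict 4, frames=[1,2] (faults so far: 4)
  step 7: ref 1 -> HIT, frames=[1,2] (faults so far: 4)
  step 8: ref 4 -> FAULT, evict 1, frames=[4,2] (faults so far: 5)
  step 9: ref 1 -> FAULT, evict 2, frames=[4,1] (faults so far: 6)
  step 10: ref 2 -> FAULT, evict 4, frames=[2,1] (faults so far: 7)
  step 11: ref 2 -> HIT, frames=[2,1] (faults so far: 7)
  FIFO total faults: 7
--- LRU ---
  step 0: ref 2 -> FAULT, frames=[2,-] (faults so far: 1)
  step 1: ref 4 -> FAULT, frames=[2,4] (faults so far: 2)
  step 2: ref 2 -> HIT, frames=[2,4] (faults so far: 2)
  step 3: ref 2 -> HIT, frames=[2,4] (faults so far: 2)
  step 4: ref 2 -> HIT, frames=[2,4] (faults so far: 2)
  step 5: ref 1 -> FAULT, evict 4, frames=[2,1] (faults so far: 3)
  step 6: ref 2 -> HIT, frames=[2,1] (faults so far: 3)
  step 7: ref 1 -> HIT, frames=[2,1] (faults so far: 3)
  step 8: ref 4 -> FAULT, evict 2, frames=[4,1] (faults so far: 4)
  step 9: ref 1 -> HIT, frames=[4,1] (faults so far: 4)
  step 10: ref 2 -> FAULT, evict 4, frames=[2,1] (faults so far: 5)
  step 11: ref 2 -> HIT, frames=[2,1] (faults so far: 5)
  LRU total faults: 5
--- Optimal ---
  step 0: ref 2 -> FAULT, frames=[2,-] (faults so far: 1)
  step 1: ref 4 -> FAULT, frames=[2,4] (faults so far: 2)
  step 2: ref 2 -> HIT, frames=[2,4] (faults so far: 2)
  step 3: ref 2 -> HIT, frames=[2,4] (faults so far: 2)
  step 4: ref 2 -> HIT, frames=[2,4] (faults so far: 2)
  step 5: ref 1 -> FAULT, evict 4, frames=[2,1] (faults so far: 3)
  step 6: ref 2 -> HIT, frames=[2,1] (faults so far: 3)
  step 7: ref 1 -> HIT, frames=[2,1] (faults so far: 3)
  step 8: ref 4 -> FAULT, evict 2, frames=[4,1] (faults so far: 4)
  step 9: ref 1 -> HIT, frames=[4,1] (faults so far: 4)
  step 10: ref 2 -> FAULT, evict 1, frames=[4,2] (faults so far: 5)
  step 11: ref 2 -> HIT, frames=[4,2] (faults so far: 5)
  Optimal total faults: 5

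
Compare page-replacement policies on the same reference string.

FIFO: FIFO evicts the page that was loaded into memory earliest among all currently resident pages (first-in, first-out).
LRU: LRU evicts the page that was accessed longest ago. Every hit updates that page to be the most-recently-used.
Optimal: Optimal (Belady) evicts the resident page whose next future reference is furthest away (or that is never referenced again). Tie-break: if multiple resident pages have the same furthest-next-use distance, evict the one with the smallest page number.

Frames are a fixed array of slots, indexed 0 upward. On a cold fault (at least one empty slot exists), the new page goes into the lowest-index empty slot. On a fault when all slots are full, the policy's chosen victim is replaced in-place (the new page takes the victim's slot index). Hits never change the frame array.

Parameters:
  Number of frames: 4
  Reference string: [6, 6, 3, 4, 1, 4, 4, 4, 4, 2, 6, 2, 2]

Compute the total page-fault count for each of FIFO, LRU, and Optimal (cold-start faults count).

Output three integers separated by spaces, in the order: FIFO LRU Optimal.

Answer: 6 6 5

Derivation:
--- FIFO ---
  step 0: ref 6 -> FAULT, frames=[6,-,-,-] (faults so far: 1)
  step 1: ref 6 -> HIT, frames=[6,-,-,-] (faults so far: 1)
  step 2: ref 3 -> FAULT, frames=[6,3,-,-] (faults so far: 2)
  step 3: ref 4 -> FAULT, frames=[6,3,4,-] (faults so far: 3)
  step 4: ref 1 -> FAULT, frames=[6,3,4,1] (faults so far: 4)
  step 5: ref 4 -> HIT, frames=[6,3,4,1] (faults so far: 4)
  step 6: ref 4 -> HIT, frames=[6,3,4,1] (faults so far: 4)
  step 7: ref 4 -> HIT, frames=[6,3,4,1] (faults so far: 4)
  step 8: ref 4 -> HIT, frames=[6,3,4,1] (faults so far: 4)
  step 9: ref 2 -> FAULT, evict 6, frames=[2,3,4,1] (faults so far: 5)
  step 10: ref 6 -> FAULT, evict 3, frames=[2,6,4,1] (faults so far: 6)
  step 11: ref 2 -> HIT, frames=[2,6,4,1] (faults so far: 6)
  step 12: ref 2 -> HIT, frames=[2,6,4,1] (faults so far: 6)
  FIFO total faults: 6
--- LRU ---
  step 0: ref 6 -> FAULT, frames=[6,-,-,-] (faults so far: 1)
  step 1: ref 6 -> HIT, frames=[6,-,-,-] (faults so far: 1)
  step 2: ref 3 -> FAULT, frames=[6,3,-,-] (faults so far: 2)
  step 3: ref 4 -> FAULT, frames=[6,3,4,-] (faults so far: 3)
  step 4: ref 1 -> FAULT, frames=[6,3,4,1] (faults so far: 4)
  step 5: ref 4 -> HIT, frames=[6,3,4,1] (faults so far: 4)
  step 6: ref 4 -> HIT, frames=[6,3,4,1] (faults so far: 4)
  step 7: ref 4 -> HIT, frames=[6,3,4,1] (faults so far: 4)
  step 8: ref 4 -> HIT, frames=[6,3,4,1] (faults so far: 4)
  step 9: ref 2 -> FAULT, evict 6, frames=[2,3,4,1] (faults so far: 5)
  step 10: ref 6 -> FAULT, evict 3, frames=[2,6,4,1] (faults so far: 6)
  step 11: ref 2 -> HIT, frames=[2,6,4,1] (faults so far: 6)
  step 12: ref 2 -> HIT, frames=[2,6,4,1] (faults so far: 6)
  LRU total faults: 6
--- Optimal ---
  step 0: ref 6 -> FAULT, frames=[6,-,-,-] (faults so far: 1)
  step 1: ref 6 -> HIT, frames=[6,-,-,-] (faults so far: 1)
  step 2: ref 3 -> FAULT, frames=[6,3,-,-] (faults so far: 2)
  step 3: ref 4 -> FAULT, frames=[6,3,4,-] (faults so far: 3)
  step 4: ref 1 -> FAULT, frames=[6,3,4,1] (faults so far: 4)
  step 5: ref 4 -> HIT, frames=[6,3,4,1] (faults so far: 4)
  step 6: ref 4 -> HIT, frames=[6,3,4,1] (faults so far: 4)
  step 7: ref 4 -> HIT, frames=[6,3,4,1] (faults so far: 4)
  step 8: ref 4 -> HIT, frames=[6,3,4,1] (faults so far: 4)
  step 9: ref 2 -> FAULT, evict 1, frames=[6,3,4,2] (faults so far: 5)
  step 10: ref 6 -> HIT, frames=[6,3,4,2] (faults so far: 5)
  step 11: ref 2 -> HIT, frames=[6,3,4,2] (faults so far: 5)
  step 12: ref 2 -> HIT, frames=[6,3,4,2] (faults so far: 5)
  Optimal total faults: 5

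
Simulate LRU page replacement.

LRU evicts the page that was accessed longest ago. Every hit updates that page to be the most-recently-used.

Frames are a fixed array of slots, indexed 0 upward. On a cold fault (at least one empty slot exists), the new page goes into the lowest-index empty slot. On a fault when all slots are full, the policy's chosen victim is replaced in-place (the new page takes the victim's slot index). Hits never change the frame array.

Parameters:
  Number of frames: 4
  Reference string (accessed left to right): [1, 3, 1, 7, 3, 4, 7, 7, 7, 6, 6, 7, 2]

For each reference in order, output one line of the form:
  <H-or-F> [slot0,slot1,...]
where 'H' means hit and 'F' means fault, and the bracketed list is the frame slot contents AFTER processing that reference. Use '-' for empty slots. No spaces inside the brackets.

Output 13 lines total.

F [1,-,-,-]
F [1,3,-,-]
H [1,3,-,-]
F [1,3,7,-]
H [1,3,7,-]
F [1,3,7,4]
H [1,3,7,4]
H [1,3,7,4]
H [1,3,7,4]
F [6,3,7,4]
H [6,3,7,4]
H [6,3,7,4]
F [6,2,7,4]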